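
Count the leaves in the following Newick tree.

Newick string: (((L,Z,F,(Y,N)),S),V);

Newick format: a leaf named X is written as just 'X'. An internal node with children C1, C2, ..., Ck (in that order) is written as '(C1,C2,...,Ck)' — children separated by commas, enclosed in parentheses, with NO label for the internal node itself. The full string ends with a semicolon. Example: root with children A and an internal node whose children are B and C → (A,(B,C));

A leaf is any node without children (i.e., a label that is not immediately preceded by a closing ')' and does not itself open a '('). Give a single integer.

Answer: 7

Derivation:
Newick: (((L,Z,F,(Y,N)),S),V);
Scan left-to-right; a leaf is any maximal label run not followed by '(':
  pos 3: leaf 'L' → count = 1
  pos 5: leaf 'Z' → count = 2
  pos 7: leaf 'F' → count = 3
  pos 10: leaf 'Y' → count = 4
  pos 12: leaf 'N' → count = 5
  pos 16: leaf 'S' → count = 6
  pos 19: leaf 'V' → count = 7
Total leaves: 7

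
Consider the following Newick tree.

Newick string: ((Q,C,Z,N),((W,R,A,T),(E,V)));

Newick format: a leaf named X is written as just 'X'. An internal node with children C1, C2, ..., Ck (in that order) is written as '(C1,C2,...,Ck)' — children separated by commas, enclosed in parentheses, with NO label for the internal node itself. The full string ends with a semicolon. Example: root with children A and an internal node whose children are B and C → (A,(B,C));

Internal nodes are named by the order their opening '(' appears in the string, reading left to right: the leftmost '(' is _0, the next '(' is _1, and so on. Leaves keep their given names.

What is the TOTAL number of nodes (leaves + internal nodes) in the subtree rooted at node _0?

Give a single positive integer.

Newick: ((Q,C,Z,N),((W,R,A,T),(E,V)));
Locate _0: it is the '(' at position 0 (the 1st '(' reading left to right).
Query: subtree rooted at _0
_0: subtree_size = 1 + 14
  _1: subtree_size = 1 + 4
    Q: subtree_size = 1 + 0
    C: subtree_size = 1 + 0
    Z: subtree_size = 1 + 0
    N: subtree_size = 1 + 0
  _2: subtree_size = 1 + 8
    _3: subtree_size = 1 + 4
      W: subtree_size = 1 + 0
      R: subtree_size = 1 + 0
      A: subtree_size = 1 + 0
      T: subtree_size = 1 + 0
    _4: subtree_size = 1 + 2
      E: subtree_size = 1 + 0
      V: subtree_size = 1 + 0
Total subtree size of _0: 15

Answer: 15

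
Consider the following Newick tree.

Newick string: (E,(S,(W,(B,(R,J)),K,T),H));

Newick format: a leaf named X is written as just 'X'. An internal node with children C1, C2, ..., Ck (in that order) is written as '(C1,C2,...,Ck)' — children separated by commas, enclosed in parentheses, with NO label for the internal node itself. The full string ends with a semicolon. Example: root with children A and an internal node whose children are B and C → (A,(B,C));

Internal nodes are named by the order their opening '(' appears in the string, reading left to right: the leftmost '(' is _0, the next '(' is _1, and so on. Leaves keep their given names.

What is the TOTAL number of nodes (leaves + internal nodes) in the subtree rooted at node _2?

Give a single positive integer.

Answer: 9

Derivation:
Newick: (E,(S,(W,(B,(R,J)),K,T),H));
Locate _2: it is the '(' at position 6 (the 3rd '(' reading left to right).
Query: subtree rooted at _2
_2: subtree_size = 1 + 8
  W: subtree_size = 1 + 0
  _3: subtree_size = 1 + 4
    B: subtree_size = 1 + 0
    _4: subtree_size = 1 + 2
      R: subtree_size = 1 + 0
      J: subtree_size = 1 + 0
  K: subtree_size = 1 + 0
  T: subtree_size = 1 + 0
Total subtree size of _2: 9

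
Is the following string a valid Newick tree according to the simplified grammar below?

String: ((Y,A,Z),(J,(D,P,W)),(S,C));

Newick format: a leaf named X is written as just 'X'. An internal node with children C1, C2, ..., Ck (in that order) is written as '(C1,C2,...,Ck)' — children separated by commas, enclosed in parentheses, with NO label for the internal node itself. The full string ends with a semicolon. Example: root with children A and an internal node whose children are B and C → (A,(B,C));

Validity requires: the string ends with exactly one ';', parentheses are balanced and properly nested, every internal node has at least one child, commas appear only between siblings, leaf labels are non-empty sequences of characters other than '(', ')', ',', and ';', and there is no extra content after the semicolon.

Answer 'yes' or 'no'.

Answer: yes

Derivation:
Input: ((Y,A,Z),(J,(D,P,W)),(S,C));
Paren balance: 5 '(' vs 5 ')' OK
Ends with single ';': True
Full parse: OK
Valid: True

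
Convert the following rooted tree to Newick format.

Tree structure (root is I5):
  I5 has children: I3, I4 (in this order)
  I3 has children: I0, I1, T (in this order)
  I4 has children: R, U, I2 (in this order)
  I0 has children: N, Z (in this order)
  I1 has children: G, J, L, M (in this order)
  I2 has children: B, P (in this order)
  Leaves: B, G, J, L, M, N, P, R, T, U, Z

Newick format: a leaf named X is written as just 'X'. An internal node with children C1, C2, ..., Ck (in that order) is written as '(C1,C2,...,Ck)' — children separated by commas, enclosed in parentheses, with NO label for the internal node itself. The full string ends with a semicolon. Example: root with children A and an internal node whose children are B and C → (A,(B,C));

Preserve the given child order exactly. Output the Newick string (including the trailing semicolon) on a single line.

Answer: (((N,Z),(G,J,L,M),T),(R,U,(B,P)));

Derivation:
internal I5 with children ['I3', 'I4']
  internal I3 with children ['I0', 'I1', 'T']
    internal I0 with children ['N', 'Z']
      leaf 'N' → 'N'
      leaf 'Z' → 'Z'
    → '(N,Z)'
    internal I1 with children ['G', 'J', 'L', 'M']
      leaf 'G' → 'G'
      leaf 'J' → 'J'
      leaf 'L' → 'L'
      leaf 'M' → 'M'
    → '(G,J,L,M)'
    leaf 'T' → 'T'
  → '((N,Z),(G,J,L,M),T)'
  internal I4 with children ['R', 'U', 'I2']
    leaf 'R' → 'R'
    leaf 'U' → 'U'
    internal I2 with children ['B', 'P']
      leaf 'B' → 'B'
      leaf 'P' → 'P'
    → '(B,P)'
  → '(R,U,(B,P))'
→ '(((N,Z),(G,J,L,M),T),(R,U,(B,P)))'
Final: (((N,Z),(G,J,L,M),T),(R,U,(B,P)));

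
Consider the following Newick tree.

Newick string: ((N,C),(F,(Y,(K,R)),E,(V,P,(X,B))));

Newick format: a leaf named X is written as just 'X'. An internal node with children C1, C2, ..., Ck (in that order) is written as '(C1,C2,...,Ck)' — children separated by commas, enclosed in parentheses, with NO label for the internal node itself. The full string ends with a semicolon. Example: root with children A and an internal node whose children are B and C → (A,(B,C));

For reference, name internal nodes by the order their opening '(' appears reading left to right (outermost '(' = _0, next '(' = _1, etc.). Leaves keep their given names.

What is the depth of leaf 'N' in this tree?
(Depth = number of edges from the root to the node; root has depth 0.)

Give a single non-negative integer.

Answer: 2

Derivation:
Newick: ((N,C),(F,(Y,(K,R)),E,(V,P,(X,B))));
Naming internals by '(' encounter order: outermost '(' = _0, next = _1, ...
Query node: N
Path from root: _0 -> _1 -> N
Depth of N: 2 (number of edges from root)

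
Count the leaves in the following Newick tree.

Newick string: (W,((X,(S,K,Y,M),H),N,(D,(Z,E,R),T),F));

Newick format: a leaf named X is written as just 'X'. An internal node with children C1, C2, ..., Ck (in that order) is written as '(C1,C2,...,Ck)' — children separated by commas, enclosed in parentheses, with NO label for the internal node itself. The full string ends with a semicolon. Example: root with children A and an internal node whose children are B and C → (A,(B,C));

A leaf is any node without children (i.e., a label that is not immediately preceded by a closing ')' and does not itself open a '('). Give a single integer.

Answer: 14

Derivation:
Newick: (W,((X,(S,K,Y,M),H),N,(D,(Z,E,R),T),F));
Scan left-to-right; a leaf is any maximal label run not followed by '(':
  pos 1: leaf 'W' → count = 1
  pos 5: leaf 'X' → count = 2
  pos 8: leaf 'S' → count = 3
  pos 10: leaf 'K' → count = 4
  pos 12: leaf 'Y' → count = 5
  pos 14: leaf 'M' → count = 6
  pos 17: leaf 'H' → count = 7
  pos 20: leaf 'N' → count = 8
  pos 23: leaf 'D' → count = 9
  pos 26: leaf 'Z' → count = 10
  pos 28: leaf 'E' → count = 11
  pos 30: leaf 'R' → count = 12
  pos 33: leaf 'T' → count = 13
  pos 36: leaf 'F' → count = 14
Total leaves: 14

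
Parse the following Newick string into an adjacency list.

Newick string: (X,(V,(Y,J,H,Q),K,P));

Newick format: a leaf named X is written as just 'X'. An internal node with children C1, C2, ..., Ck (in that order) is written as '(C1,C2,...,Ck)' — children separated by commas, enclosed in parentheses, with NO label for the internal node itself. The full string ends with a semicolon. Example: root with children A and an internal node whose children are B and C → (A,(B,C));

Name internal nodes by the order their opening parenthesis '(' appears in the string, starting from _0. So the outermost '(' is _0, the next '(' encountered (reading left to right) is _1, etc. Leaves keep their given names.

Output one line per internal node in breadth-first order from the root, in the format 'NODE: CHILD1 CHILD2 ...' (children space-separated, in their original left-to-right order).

Answer: _0: X _1
_1: V _2 K P
_2: Y J H Q

Derivation:
Input: (X,(V,(Y,J,H,Q),K,P));
Scanning left-to-right, naming '(' by encounter order:
  pos 0: '(' -> open internal node _0 (depth 1)
  pos 3: '(' -> open internal node _1 (depth 2)
  pos 6: '(' -> open internal node _2 (depth 3)
  pos 14: ')' -> close internal node _2 (now at depth 2)
  pos 19: ')' -> close internal node _1 (now at depth 1)
  pos 20: ')' -> close internal node _0 (now at depth 0)
Total internal nodes: 3
BFS adjacency from root:
  _0: X _1
  _1: V _2 K P
  _2: Y J H Q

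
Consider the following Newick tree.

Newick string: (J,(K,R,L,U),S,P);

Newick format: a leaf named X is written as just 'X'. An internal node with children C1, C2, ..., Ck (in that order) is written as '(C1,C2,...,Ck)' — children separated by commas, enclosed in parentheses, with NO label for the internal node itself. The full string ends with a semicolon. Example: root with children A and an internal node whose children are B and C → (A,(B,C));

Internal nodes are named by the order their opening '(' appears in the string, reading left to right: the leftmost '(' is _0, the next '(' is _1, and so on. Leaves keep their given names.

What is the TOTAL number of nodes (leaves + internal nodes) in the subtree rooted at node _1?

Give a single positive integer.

Answer: 5

Derivation:
Newick: (J,(K,R,L,U),S,P);
Locate _1: it is the '(' at position 3 (the 2nd '(' reading left to right).
Query: subtree rooted at _1
_1: subtree_size = 1 + 4
  K: subtree_size = 1 + 0
  R: subtree_size = 1 + 0
  L: subtree_size = 1 + 0
  U: subtree_size = 1 + 0
Total subtree size of _1: 5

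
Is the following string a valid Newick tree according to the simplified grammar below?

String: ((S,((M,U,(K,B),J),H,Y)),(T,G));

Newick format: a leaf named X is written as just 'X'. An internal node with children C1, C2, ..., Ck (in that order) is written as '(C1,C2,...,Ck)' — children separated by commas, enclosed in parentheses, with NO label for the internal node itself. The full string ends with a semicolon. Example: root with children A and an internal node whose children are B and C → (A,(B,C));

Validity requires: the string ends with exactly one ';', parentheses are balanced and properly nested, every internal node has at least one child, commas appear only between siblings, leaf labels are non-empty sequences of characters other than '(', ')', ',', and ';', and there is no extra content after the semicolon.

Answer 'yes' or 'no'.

Input: ((S,((M,U,(K,B),J),H,Y)),(T,G));
Paren balance: 6 '(' vs 6 ')' OK
Ends with single ';': True
Full parse: OK
Valid: True

Answer: yes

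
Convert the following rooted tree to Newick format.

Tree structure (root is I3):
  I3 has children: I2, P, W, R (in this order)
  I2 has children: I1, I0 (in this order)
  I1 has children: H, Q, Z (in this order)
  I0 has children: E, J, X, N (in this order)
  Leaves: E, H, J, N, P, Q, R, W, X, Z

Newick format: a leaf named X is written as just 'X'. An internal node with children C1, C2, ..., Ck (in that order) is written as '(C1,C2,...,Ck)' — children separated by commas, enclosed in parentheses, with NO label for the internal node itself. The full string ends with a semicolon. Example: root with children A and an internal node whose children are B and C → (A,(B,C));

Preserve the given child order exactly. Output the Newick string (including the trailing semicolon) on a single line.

Answer: (((H,Q,Z),(E,J,X,N)),P,W,R);

Derivation:
internal I3 with children ['I2', 'P', 'W', 'R']
  internal I2 with children ['I1', 'I0']
    internal I1 with children ['H', 'Q', 'Z']
      leaf 'H' → 'H'
      leaf 'Q' → 'Q'
      leaf 'Z' → 'Z'
    → '(H,Q,Z)'
    internal I0 with children ['E', 'J', 'X', 'N']
      leaf 'E' → 'E'
      leaf 'J' → 'J'
      leaf 'X' → 'X'
      leaf 'N' → 'N'
    → '(E,J,X,N)'
  → '((H,Q,Z),(E,J,X,N))'
  leaf 'P' → 'P'
  leaf 'W' → 'W'
  leaf 'R' → 'R'
→ '(((H,Q,Z),(E,J,X,N)),P,W,R)'
Final: (((H,Q,Z),(E,J,X,N)),P,W,R);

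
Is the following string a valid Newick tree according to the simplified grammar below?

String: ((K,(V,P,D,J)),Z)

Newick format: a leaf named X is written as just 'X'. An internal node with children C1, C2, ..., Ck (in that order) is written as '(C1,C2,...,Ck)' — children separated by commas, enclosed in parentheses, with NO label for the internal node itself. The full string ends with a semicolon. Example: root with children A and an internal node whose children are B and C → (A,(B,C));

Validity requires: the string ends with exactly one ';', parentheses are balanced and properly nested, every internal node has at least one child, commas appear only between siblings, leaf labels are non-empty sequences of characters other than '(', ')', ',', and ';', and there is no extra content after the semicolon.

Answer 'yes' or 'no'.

Input: ((K,(V,P,D,J)),Z)
Paren balance: 3 '(' vs 3 ')' OK
Ends with single ';': False
Full parse: FAILS (must end with ;)
Valid: False

Answer: no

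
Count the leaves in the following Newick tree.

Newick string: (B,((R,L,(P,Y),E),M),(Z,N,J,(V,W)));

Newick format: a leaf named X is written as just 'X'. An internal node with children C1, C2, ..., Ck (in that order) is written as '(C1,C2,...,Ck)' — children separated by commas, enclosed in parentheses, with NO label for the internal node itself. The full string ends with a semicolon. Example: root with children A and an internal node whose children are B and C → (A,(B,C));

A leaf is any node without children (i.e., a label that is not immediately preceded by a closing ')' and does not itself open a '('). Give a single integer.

Answer: 12

Derivation:
Newick: (B,((R,L,(P,Y),E),M),(Z,N,J,(V,W)));
Scan left-to-right; a leaf is any maximal label run not followed by '(':
  pos 1: leaf 'B' → count = 1
  pos 5: leaf 'R' → count = 2
  pos 7: leaf 'L' → count = 3
  pos 10: leaf 'P' → count = 4
  pos 12: leaf 'Y' → count = 5
  pos 15: leaf 'E' → count = 6
  pos 18: leaf 'M' → count = 7
  pos 22: leaf 'Z' → count = 8
  pos 24: leaf 'N' → count = 9
  pos 26: leaf 'J' → count = 10
  pos 29: leaf 'V' → count = 11
  pos 31: leaf 'W' → count = 12
Total leaves: 12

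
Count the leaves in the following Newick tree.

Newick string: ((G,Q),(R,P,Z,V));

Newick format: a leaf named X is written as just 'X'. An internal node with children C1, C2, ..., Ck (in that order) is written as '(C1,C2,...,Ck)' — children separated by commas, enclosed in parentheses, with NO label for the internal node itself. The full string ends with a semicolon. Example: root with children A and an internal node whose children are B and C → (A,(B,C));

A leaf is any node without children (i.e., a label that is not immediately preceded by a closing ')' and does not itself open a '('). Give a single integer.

Answer: 6

Derivation:
Newick: ((G,Q),(R,P,Z,V));
Scan left-to-right; a leaf is any maximal label run not followed by '(':
  pos 2: leaf 'G' → count = 1
  pos 4: leaf 'Q' → count = 2
  pos 8: leaf 'R' → count = 3
  pos 10: leaf 'P' → count = 4
  pos 12: leaf 'Z' → count = 5
  pos 14: leaf 'V' → count = 6
Total leaves: 6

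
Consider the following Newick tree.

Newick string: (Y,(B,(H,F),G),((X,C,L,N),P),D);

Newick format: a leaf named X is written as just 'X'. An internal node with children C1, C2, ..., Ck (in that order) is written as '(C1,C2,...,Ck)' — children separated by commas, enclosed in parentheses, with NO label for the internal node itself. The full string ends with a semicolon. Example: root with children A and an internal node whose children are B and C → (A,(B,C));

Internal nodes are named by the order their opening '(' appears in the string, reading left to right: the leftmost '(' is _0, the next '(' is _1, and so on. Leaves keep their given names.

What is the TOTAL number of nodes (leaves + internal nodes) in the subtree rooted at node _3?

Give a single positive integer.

Newick: (Y,(B,(H,F),G),((X,C,L,N),P),D);
Locate _3: it is the '(' at position 15 (the 4th '(' reading left to right).
Query: subtree rooted at _3
_3: subtree_size = 1 + 6
  _4: subtree_size = 1 + 4
    X: subtree_size = 1 + 0
    C: subtree_size = 1 + 0
    L: subtree_size = 1 + 0
    N: subtree_size = 1 + 0
  P: subtree_size = 1 + 0
Total subtree size of _3: 7

Answer: 7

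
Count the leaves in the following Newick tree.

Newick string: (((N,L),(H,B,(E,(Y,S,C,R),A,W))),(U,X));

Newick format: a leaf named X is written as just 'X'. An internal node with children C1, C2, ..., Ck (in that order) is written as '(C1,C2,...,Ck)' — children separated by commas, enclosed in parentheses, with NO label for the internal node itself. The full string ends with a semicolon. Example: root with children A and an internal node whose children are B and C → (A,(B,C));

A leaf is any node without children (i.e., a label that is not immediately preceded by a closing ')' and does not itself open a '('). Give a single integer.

Newick: (((N,L),(H,B,(E,(Y,S,C,R),A,W))),(U,X));
Scan left-to-right; a leaf is any maximal label run not followed by '(':
  pos 3: leaf 'N' → count = 1
  pos 5: leaf 'L' → count = 2
  pos 9: leaf 'H' → count = 3
  pos 11: leaf 'B' → count = 4
  pos 14: leaf 'E' → count = 5
  pos 17: leaf 'Y' → count = 6
  pos 19: leaf 'S' → count = 7
  pos 21: leaf 'C' → count = 8
  pos 23: leaf 'R' → count = 9
  pos 26: leaf 'A' → count = 10
  pos 28: leaf 'W' → count = 11
  pos 34: leaf 'U' → count = 12
  pos 36: leaf 'X' → count = 13
Total leaves: 13

Answer: 13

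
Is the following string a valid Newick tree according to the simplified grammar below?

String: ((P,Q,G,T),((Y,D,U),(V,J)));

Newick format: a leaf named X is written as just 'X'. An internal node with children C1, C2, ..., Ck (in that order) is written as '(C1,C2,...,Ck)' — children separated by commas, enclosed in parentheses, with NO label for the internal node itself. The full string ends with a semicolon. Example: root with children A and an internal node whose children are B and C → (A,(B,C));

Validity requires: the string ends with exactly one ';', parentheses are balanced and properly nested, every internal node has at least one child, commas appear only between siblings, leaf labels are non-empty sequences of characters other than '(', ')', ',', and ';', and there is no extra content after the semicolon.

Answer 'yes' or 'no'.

Answer: yes

Derivation:
Input: ((P,Q,G,T),((Y,D,U),(V,J)));
Paren balance: 5 '(' vs 5 ')' OK
Ends with single ';': True
Full parse: OK
Valid: True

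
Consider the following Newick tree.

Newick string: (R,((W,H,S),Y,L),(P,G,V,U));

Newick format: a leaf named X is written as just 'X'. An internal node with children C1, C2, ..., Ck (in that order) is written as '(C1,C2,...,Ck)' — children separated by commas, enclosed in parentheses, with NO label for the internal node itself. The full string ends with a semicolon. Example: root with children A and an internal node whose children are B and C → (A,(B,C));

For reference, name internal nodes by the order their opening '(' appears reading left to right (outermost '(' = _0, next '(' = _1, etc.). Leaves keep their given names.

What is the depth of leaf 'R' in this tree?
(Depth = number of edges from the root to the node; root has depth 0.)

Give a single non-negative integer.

Newick: (R,((W,H,S),Y,L),(P,G,V,U));
Naming internals by '(' encounter order: outermost '(' = _0, next = _1, ...
Query node: R
Path from root: _0 -> R
Depth of R: 1 (number of edges from root)

Answer: 1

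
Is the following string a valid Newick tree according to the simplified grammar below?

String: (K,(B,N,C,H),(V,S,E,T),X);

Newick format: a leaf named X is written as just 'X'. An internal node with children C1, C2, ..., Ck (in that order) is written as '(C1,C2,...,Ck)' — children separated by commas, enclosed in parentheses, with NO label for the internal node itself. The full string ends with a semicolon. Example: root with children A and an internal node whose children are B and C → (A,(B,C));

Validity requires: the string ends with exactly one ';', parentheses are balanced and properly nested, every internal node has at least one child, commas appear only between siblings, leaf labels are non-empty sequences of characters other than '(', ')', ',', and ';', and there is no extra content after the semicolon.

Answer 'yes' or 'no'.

Input: (K,(B,N,C,H),(V,S,E,T),X);
Paren balance: 3 '(' vs 3 ')' OK
Ends with single ';': True
Full parse: OK
Valid: True

Answer: yes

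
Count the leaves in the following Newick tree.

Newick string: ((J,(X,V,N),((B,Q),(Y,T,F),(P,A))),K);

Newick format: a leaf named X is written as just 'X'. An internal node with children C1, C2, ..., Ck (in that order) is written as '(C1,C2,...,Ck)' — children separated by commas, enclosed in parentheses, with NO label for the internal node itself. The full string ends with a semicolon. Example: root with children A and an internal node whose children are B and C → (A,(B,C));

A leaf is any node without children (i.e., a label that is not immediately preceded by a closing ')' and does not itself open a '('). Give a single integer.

Newick: ((J,(X,V,N),((B,Q),(Y,T,F),(P,A))),K);
Scan left-to-right; a leaf is any maximal label run not followed by '(':
  pos 2: leaf 'J' → count = 1
  pos 5: leaf 'X' → count = 2
  pos 7: leaf 'V' → count = 3
  pos 9: leaf 'N' → count = 4
  pos 14: leaf 'B' → count = 5
  pos 16: leaf 'Q' → count = 6
  pos 20: leaf 'Y' → count = 7
  pos 22: leaf 'T' → count = 8
  pos 24: leaf 'F' → count = 9
  pos 28: leaf 'P' → count = 10
  pos 30: leaf 'A' → count = 11
  pos 35: leaf 'K' → count = 12
Total leaves: 12

Answer: 12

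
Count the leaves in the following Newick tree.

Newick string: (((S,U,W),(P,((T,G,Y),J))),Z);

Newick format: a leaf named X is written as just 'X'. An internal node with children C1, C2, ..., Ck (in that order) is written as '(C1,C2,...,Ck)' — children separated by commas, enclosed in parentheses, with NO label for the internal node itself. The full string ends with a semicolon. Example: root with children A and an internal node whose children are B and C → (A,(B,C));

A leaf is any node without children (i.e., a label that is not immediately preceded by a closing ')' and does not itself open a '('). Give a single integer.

Newick: (((S,U,W),(P,((T,G,Y),J))),Z);
Scan left-to-right; a leaf is any maximal label run not followed by '(':
  pos 3: leaf 'S' → count = 1
  pos 5: leaf 'U' → count = 2
  pos 7: leaf 'W' → count = 3
  pos 11: leaf 'P' → count = 4
  pos 15: leaf 'T' → count = 5
  pos 17: leaf 'G' → count = 6
  pos 19: leaf 'Y' → count = 7
  pos 22: leaf 'J' → count = 8
  pos 27: leaf 'Z' → count = 9
Total leaves: 9

Answer: 9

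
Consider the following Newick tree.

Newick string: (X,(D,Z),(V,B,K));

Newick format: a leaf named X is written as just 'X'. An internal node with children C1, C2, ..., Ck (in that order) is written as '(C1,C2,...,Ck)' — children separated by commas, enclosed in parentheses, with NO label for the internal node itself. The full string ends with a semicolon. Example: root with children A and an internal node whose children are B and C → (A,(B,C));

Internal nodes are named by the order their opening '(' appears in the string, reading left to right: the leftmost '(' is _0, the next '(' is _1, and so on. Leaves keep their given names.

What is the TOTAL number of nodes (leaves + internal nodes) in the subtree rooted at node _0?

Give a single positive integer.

Newick: (X,(D,Z),(V,B,K));
Locate _0: it is the '(' at position 0 (the 1st '(' reading left to right).
Query: subtree rooted at _0
_0: subtree_size = 1 + 8
  X: subtree_size = 1 + 0
  _1: subtree_size = 1 + 2
    D: subtree_size = 1 + 0
    Z: subtree_size = 1 + 0
  _2: subtree_size = 1 + 3
    V: subtree_size = 1 + 0
    B: subtree_size = 1 + 0
    K: subtree_size = 1 + 0
Total subtree size of _0: 9

Answer: 9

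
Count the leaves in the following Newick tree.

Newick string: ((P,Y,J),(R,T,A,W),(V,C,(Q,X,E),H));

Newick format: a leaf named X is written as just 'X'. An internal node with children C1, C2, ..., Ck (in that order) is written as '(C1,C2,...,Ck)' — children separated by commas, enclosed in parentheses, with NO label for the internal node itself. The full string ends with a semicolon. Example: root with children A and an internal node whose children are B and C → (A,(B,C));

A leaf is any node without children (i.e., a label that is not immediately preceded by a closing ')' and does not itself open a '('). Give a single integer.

Newick: ((P,Y,J),(R,T,A,W),(V,C,(Q,X,E),H));
Scan left-to-right; a leaf is any maximal label run not followed by '(':
  pos 2: leaf 'P' → count = 1
  pos 4: leaf 'Y' → count = 2
  pos 6: leaf 'J' → count = 3
  pos 10: leaf 'R' → count = 4
  pos 12: leaf 'T' → count = 5
  pos 14: leaf 'A' → count = 6
  pos 16: leaf 'W' → count = 7
  pos 20: leaf 'V' → count = 8
  pos 22: leaf 'C' → count = 9
  pos 25: leaf 'Q' → count = 10
  pos 27: leaf 'X' → count = 11
  pos 29: leaf 'E' → count = 12
  pos 32: leaf 'H' → count = 13
Total leaves: 13

Answer: 13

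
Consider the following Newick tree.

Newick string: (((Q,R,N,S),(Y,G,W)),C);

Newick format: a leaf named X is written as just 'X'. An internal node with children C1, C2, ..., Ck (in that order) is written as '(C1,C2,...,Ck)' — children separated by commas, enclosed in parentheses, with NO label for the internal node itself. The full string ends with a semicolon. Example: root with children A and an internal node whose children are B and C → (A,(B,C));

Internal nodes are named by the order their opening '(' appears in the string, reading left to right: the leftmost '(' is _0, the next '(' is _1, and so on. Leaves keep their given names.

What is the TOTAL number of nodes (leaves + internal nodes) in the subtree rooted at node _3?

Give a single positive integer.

Newick: (((Q,R,N,S),(Y,G,W)),C);
Locate _3: it is the '(' at position 12 (the 4th '(' reading left to right).
Query: subtree rooted at _3
_3: subtree_size = 1 + 3
  Y: subtree_size = 1 + 0
  G: subtree_size = 1 + 0
  W: subtree_size = 1 + 0
Total subtree size of _3: 4

Answer: 4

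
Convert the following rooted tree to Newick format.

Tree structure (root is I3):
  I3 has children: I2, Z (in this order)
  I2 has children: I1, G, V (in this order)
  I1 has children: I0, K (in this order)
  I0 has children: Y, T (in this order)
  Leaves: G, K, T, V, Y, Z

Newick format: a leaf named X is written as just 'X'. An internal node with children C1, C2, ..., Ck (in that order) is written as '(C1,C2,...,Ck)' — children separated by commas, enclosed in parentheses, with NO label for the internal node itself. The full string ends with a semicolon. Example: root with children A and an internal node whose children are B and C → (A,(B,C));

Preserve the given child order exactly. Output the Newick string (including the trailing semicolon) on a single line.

Answer: ((((Y,T),K),G,V),Z);

Derivation:
internal I3 with children ['I2', 'Z']
  internal I2 with children ['I1', 'G', 'V']
    internal I1 with children ['I0', 'K']
      internal I0 with children ['Y', 'T']
        leaf 'Y' → 'Y'
        leaf 'T' → 'T'
      → '(Y,T)'
      leaf 'K' → 'K'
    → '((Y,T),K)'
    leaf 'G' → 'G'
    leaf 'V' → 'V'
  → '(((Y,T),K),G,V)'
  leaf 'Z' → 'Z'
→ '((((Y,T),K),G,V),Z)'
Final: ((((Y,T),K),G,V),Z);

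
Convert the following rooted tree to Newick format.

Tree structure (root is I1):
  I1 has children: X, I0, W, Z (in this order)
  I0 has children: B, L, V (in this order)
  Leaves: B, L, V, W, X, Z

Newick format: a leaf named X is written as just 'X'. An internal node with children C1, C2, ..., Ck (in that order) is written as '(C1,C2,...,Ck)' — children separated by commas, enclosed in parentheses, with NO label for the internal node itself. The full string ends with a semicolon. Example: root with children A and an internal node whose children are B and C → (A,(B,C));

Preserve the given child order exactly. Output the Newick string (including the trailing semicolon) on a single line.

internal I1 with children ['X', 'I0', 'W', 'Z']
  leaf 'X' → 'X'
  internal I0 with children ['B', 'L', 'V']
    leaf 'B' → 'B'
    leaf 'L' → 'L'
    leaf 'V' → 'V'
  → '(B,L,V)'
  leaf 'W' → 'W'
  leaf 'Z' → 'Z'
→ '(X,(B,L,V),W,Z)'
Final: (X,(B,L,V),W,Z);

Answer: (X,(B,L,V),W,Z);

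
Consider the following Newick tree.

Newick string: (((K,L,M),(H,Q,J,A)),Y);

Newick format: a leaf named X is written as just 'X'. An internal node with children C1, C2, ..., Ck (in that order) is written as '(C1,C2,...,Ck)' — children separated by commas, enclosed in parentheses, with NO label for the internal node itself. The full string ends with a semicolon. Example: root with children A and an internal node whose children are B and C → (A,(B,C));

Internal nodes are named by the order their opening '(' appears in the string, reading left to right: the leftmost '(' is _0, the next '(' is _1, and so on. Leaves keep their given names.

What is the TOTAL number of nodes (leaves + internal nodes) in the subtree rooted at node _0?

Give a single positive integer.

Answer: 12

Derivation:
Newick: (((K,L,M),(H,Q,J,A)),Y);
Locate _0: it is the '(' at position 0 (the 1st '(' reading left to right).
Query: subtree rooted at _0
_0: subtree_size = 1 + 11
  _1: subtree_size = 1 + 9
    _2: subtree_size = 1 + 3
      K: subtree_size = 1 + 0
      L: subtree_size = 1 + 0
      M: subtree_size = 1 + 0
    _3: subtree_size = 1 + 4
      H: subtree_size = 1 + 0
      Q: subtree_size = 1 + 0
      J: subtree_size = 1 + 0
      A: subtree_size = 1 + 0
  Y: subtree_size = 1 + 0
Total subtree size of _0: 12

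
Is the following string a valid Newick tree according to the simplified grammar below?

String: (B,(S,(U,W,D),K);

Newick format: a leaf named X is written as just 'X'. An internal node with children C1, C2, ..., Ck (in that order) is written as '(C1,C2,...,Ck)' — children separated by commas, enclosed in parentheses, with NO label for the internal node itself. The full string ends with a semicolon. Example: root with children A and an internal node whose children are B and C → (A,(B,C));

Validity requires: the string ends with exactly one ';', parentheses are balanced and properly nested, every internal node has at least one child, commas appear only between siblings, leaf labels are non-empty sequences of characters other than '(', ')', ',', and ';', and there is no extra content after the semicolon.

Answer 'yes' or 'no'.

Input: (B,(S,(U,W,D),K);
Paren balance: 3 '(' vs 2 ')' MISMATCH
Ends with single ';': True
Full parse: FAILS (expected , or ) at pos 16)
Valid: False

Answer: no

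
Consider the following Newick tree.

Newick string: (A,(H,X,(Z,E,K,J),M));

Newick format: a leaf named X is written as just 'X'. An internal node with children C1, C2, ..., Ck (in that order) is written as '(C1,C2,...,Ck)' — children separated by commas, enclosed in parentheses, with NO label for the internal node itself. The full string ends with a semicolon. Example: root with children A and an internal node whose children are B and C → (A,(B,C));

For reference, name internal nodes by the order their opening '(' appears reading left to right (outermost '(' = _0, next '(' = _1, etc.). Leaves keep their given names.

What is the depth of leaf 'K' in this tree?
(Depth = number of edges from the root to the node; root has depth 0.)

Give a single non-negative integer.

Answer: 3

Derivation:
Newick: (A,(H,X,(Z,E,K,J),M));
Naming internals by '(' encounter order: outermost '(' = _0, next = _1, ...
Query node: K
Path from root: _0 -> _1 -> _2 -> K
Depth of K: 3 (number of edges from root)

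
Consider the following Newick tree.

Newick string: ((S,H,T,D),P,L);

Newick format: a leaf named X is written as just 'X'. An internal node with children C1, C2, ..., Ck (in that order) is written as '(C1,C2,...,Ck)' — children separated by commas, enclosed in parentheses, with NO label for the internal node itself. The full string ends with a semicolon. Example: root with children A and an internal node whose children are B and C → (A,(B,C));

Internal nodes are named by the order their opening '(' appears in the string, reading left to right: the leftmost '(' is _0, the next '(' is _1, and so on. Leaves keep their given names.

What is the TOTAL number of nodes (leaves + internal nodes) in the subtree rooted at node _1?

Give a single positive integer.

Answer: 5

Derivation:
Newick: ((S,H,T,D),P,L);
Locate _1: it is the '(' at position 1 (the 2nd '(' reading left to right).
Query: subtree rooted at _1
_1: subtree_size = 1 + 4
  S: subtree_size = 1 + 0
  H: subtree_size = 1 + 0
  T: subtree_size = 1 + 0
  D: subtree_size = 1 + 0
Total subtree size of _1: 5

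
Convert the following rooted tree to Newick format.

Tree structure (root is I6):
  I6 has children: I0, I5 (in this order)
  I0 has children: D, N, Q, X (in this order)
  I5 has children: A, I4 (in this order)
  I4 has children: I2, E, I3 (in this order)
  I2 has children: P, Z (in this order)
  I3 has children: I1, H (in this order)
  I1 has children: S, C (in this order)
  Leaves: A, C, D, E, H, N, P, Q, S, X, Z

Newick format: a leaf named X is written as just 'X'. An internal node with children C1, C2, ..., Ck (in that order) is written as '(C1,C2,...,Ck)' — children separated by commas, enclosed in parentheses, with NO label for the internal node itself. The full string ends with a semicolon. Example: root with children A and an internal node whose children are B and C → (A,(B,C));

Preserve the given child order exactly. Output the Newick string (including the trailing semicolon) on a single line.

Answer: ((D,N,Q,X),(A,((P,Z),E,((S,C),H))));

Derivation:
internal I6 with children ['I0', 'I5']
  internal I0 with children ['D', 'N', 'Q', 'X']
    leaf 'D' → 'D'
    leaf 'N' → 'N'
    leaf 'Q' → 'Q'
    leaf 'X' → 'X'
  → '(D,N,Q,X)'
  internal I5 with children ['A', 'I4']
    leaf 'A' → 'A'
    internal I4 with children ['I2', 'E', 'I3']
      internal I2 with children ['P', 'Z']
        leaf 'P' → 'P'
        leaf 'Z' → 'Z'
      → '(P,Z)'
      leaf 'E' → 'E'
      internal I3 with children ['I1', 'H']
        internal I1 with children ['S', 'C']
          leaf 'S' → 'S'
          leaf 'C' → 'C'
        → '(S,C)'
        leaf 'H' → 'H'
      → '((S,C),H)'
    → '((P,Z),E,((S,C),H))'
  → '(A,((P,Z),E,((S,C),H)))'
→ '((D,N,Q,X),(A,((P,Z),E,((S,C),H))))'
Final: ((D,N,Q,X),(A,((P,Z),E,((S,C),H))));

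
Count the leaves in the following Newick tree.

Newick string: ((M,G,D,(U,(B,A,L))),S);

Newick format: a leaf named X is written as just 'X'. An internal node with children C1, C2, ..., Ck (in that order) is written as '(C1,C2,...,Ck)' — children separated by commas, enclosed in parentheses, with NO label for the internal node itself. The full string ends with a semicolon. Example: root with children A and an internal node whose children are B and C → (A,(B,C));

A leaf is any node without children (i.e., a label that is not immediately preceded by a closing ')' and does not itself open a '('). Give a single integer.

Answer: 8

Derivation:
Newick: ((M,G,D,(U,(B,A,L))),S);
Scan left-to-right; a leaf is any maximal label run not followed by '(':
  pos 2: leaf 'M' → count = 1
  pos 4: leaf 'G' → count = 2
  pos 6: leaf 'D' → count = 3
  pos 9: leaf 'U' → count = 4
  pos 12: leaf 'B' → count = 5
  pos 14: leaf 'A' → count = 6
  pos 16: leaf 'L' → count = 7
  pos 21: leaf 'S' → count = 8
Total leaves: 8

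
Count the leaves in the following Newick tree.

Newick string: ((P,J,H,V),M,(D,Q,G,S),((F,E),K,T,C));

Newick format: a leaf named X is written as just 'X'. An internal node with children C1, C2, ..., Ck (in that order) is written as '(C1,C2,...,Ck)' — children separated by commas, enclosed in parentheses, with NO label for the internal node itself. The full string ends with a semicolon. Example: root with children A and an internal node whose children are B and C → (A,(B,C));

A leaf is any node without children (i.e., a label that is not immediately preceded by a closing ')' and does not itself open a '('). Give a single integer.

Answer: 14

Derivation:
Newick: ((P,J,H,V),M,(D,Q,G,S),((F,E),K,T,C));
Scan left-to-right; a leaf is any maximal label run not followed by '(':
  pos 2: leaf 'P' → count = 1
  pos 4: leaf 'J' → count = 2
  pos 6: leaf 'H' → count = 3
  pos 8: leaf 'V' → count = 4
  pos 11: leaf 'M' → count = 5
  pos 14: leaf 'D' → count = 6
  pos 16: leaf 'Q' → count = 7
  pos 18: leaf 'G' → count = 8
  pos 20: leaf 'S' → count = 9
  pos 25: leaf 'F' → count = 10
  pos 27: leaf 'E' → count = 11
  pos 30: leaf 'K' → count = 12
  pos 32: leaf 'T' → count = 13
  pos 34: leaf 'C' → count = 14
Total leaves: 14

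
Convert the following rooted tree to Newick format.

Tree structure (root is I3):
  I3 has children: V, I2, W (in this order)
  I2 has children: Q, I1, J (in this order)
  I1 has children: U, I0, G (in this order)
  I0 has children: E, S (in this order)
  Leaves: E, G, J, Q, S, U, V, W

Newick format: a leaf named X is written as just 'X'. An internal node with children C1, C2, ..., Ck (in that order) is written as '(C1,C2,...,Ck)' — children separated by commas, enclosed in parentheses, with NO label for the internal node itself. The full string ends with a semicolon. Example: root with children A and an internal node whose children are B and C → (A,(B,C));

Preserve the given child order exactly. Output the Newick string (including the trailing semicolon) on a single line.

internal I3 with children ['V', 'I2', 'W']
  leaf 'V' → 'V'
  internal I2 with children ['Q', 'I1', 'J']
    leaf 'Q' → 'Q'
    internal I1 with children ['U', 'I0', 'G']
      leaf 'U' → 'U'
      internal I0 with children ['E', 'S']
        leaf 'E' → 'E'
        leaf 'S' → 'S'
      → '(E,S)'
      leaf 'G' → 'G'
    → '(U,(E,S),G)'
    leaf 'J' → 'J'
  → '(Q,(U,(E,S),G),J)'
  leaf 'W' → 'W'
→ '(V,(Q,(U,(E,S),G),J),W)'
Final: (V,(Q,(U,(E,S),G),J),W);

Answer: (V,(Q,(U,(E,S),G),J),W);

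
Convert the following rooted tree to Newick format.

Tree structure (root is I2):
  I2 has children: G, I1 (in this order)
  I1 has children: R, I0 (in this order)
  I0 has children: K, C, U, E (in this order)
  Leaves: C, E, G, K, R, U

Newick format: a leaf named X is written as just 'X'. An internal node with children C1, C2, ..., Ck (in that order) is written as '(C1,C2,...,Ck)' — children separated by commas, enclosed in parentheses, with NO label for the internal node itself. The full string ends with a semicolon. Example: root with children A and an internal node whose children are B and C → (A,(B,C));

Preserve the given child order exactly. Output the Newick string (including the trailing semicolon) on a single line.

Answer: (G,(R,(K,C,U,E)));

Derivation:
internal I2 with children ['G', 'I1']
  leaf 'G' → 'G'
  internal I1 with children ['R', 'I0']
    leaf 'R' → 'R'
    internal I0 with children ['K', 'C', 'U', 'E']
      leaf 'K' → 'K'
      leaf 'C' → 'C'
      leaf 'U' → 'U'
      leaf 'E' → 'E'
    → '(K,C,U,E)'
  → '(R,(K,C,U,E))'
→ '(G,(R,(K,C,U,E)))'
Final: (G,(R,(K,C,U,E)));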